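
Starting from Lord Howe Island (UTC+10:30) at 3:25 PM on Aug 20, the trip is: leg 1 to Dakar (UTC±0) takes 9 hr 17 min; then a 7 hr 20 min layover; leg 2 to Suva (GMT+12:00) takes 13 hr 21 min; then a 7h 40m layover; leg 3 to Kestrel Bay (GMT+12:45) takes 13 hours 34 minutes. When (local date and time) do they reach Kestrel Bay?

Convert departure to UTC: 3:25 PM − 10:30 = 4:55 AM UTC on Aug 20.
Add 9 hours and 17 minutes leg 1 → 2:12 PM UTC.
Add 7 hours and 20 minutes layover in Dakar → 9:32 PM UTC.
Add 13 hours and 21 minutes leg 2 → 10:53 AM UTC (Aug 21).
Add 7 hours and 40 minutes layover in Suva → 6:33 PM UTC.
Add 13 hours and 34 minutes leg 3 → 8:07 AM UTC (Aug 22).
Kestrel Bay is UTC+12:45, so local arrival = 8:07 AM + 12:45 = 8:52 PM on Aug 22.

8:52 PM on Aug 22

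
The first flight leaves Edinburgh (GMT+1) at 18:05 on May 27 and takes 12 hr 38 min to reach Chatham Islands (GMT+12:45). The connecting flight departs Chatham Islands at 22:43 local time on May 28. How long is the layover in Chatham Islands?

Convert departure to UTC: 18:05 − 1:00 = 17:05 UTC on May 27.
Add 12 hours and 38 minutes flight time → 05:43 UTC (May 28).
Chatham Islands is UTC+12:45, so local arrival = 05:43 + 12:45 = 18:28 on May 28.
Layover = 22:43 − 18:28 = 4 hours 15 minutes.

4 hours 15 minutes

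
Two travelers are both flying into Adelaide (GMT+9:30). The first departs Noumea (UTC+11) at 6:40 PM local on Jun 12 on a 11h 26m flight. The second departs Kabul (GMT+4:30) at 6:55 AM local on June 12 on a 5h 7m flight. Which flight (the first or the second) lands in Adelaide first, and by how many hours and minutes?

the second, by 11 hours 34 minutes

Flight 1 in UTC: 6:40 PM − 11:00 = 7:40 AM on Jun 12.
+11 hours 26 minutes → arrive 7:06 PM UTC on Jun 12.
Flight 2 in UTC: 6:55 AM − 4:30 = 2:25 AM on Jun 12.
+5 hours 7 minutes → arrive 7:32 AM UTC on Jun 12.
Flight 2 lands earlier by 11 hours 34 minutes.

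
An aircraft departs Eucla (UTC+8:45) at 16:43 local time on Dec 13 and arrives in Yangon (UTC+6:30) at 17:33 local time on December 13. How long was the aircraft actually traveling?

3 hours 5 minutes

Departure in UTC: 16:43 − 8:45 = 07:58 on Dec 13.
Arrival in UTC: 17:33 − 6:30 = 11:03 on Dec 13.
Elapsed = 11:03 − 07:58 = 3 hours 5 minutes.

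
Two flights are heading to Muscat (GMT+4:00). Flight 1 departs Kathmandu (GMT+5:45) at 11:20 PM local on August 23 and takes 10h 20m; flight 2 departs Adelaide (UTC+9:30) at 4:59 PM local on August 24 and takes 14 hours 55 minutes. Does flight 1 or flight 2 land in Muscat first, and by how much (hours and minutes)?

Flight 1 in UTC: 11:20 PM − 5:45 = 5:35 PM on Aug 23.
+10 hours and 20 minutes → arrive 3:55 AM UTC on Aug 24.
Flight 2 in UTC: 4:59 PM − 9:30 = 7:29 AM on Aug 24.
+14 hours and 55 minutes → arrive 10:24 PM UTC on Aug 24.
Flight 1 lands earlier by 18 hours 29 minutes.

the first, by 18 hours 29 minutes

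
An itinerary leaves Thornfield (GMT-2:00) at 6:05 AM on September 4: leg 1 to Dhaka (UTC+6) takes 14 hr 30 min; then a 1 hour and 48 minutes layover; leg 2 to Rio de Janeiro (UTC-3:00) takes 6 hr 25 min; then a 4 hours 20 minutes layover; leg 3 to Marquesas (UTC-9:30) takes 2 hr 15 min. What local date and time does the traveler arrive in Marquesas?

Convert departure to UTC: 6:05 AM + 2:00 = 8:05 AM UTC on Sep 4.
Add 14 hours 30 minutes leg 1 → 10:35 PM UTC.
Add 1 hour and 48 minutes layover in Dhaka → 12:23 AM UTC (Sep 5).
Add 6 hours and 25 minutes leg 2 → 6:48 AM UTC.
Add 4 hours and 20 minutes layover in Rio de Janeiro → 11:08 AM UTC.
Add 2 hours and 15 minutes leg 3 → 1:23 PM UTC.
Marquesas is UTC−9:30, so local arrival = 1:23 PM − 9:30 = 3:53 AM on Sep 5.

3:53 AM on Sep 5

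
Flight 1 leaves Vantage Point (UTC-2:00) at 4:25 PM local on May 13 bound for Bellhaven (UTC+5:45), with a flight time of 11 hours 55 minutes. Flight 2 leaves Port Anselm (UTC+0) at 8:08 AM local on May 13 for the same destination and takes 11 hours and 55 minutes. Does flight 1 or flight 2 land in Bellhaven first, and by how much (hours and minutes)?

Flight 1 in UTC: 4:25 PM + 2:00 = 6:25 PM on May 13.
+11 hours and 55 minutes → arrive 6:20 AM UTC on May 14.
Flight 2 departs at 8:08 AM UTC (May 13).
+11 hours and 55 minutes → arrive 8:03 PM UTC on May 13.
Flight 2 lands earlier by 10 hours 17 minutes.

the second, by 10 hours 17 minutes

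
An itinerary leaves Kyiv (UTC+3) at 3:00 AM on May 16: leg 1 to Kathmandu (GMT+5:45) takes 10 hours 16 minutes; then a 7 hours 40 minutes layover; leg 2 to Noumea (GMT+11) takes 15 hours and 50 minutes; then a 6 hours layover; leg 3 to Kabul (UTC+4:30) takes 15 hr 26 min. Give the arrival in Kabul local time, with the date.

Convert departure to UTC: 3:00 AM − 3:00 = 12:00 AM UTC on May 16.
Add 10 hours 16 minutes leg 1 → 10:16 AM UTC.
Add 7 hours 40 minutes layover in Kathmandu → 5:56 PM UTC.
Add 15 hours 50 minutes leg 2 → 9:46 AM UTC (May 17).
Add 6 hours layover in Noumea → 3:46 PM UTC.
Add 15 hours 26 minutes leg 3 → 7:12 AM UTC (May 18).
Kabul is UTC+4:30, so local arrival = 7:12 AM + 4:30 = 11:42 AM on May 18.

11:42 AM on May 18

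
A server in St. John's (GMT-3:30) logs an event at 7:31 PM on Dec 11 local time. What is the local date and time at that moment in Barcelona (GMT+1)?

12:01 AM on December 12

Barcelona is 4:30 ahead of St. John's.
Shift by the zone difference: 7:31 PM + 4:30 = 12:01 AM on Dec 12 in Barcelona.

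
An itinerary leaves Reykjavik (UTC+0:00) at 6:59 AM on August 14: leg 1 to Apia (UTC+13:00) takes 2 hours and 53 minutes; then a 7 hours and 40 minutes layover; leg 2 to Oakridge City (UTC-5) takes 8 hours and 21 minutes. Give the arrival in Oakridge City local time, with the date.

Reykjavik is at UTC+0, so departure is already 6:59 AM UTC on Aug 14.
Add 2 hours 53 minutes leg 1 → 9:52 AM UTC.
Add 7 hours and 40 minutes layover in Apia → 5:32 PM UTC.
Add 8 hours and 21 minutes leg 2 → 1:53 AM UTC (Aug 15).
Oakridge City is UTC−5:00, so local arrival = 1:53 AM − 5:00 = 8:53 PM on Aug 14.

8:53 PM on Aug 14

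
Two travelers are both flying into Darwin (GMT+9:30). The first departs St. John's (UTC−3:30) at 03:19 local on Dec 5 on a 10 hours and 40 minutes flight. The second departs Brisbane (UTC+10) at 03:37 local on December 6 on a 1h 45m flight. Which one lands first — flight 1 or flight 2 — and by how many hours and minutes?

the first, by 1 hour 53 minutes

Flight 1 in UTC: 03:19 + 3:30 = 06:49 on Dec 5.
+10 hours 40 minutes → arrive 17:29 UTC on Dec 5.
Flight 2 in UTC: 03:37 − 10:00 = 17:37 on Dec 5.
+1 hour and 45 minutes → arrive 19:22 UTC on Dec 5.
Flight 1 lands earlier by 1 hour 53 minutes.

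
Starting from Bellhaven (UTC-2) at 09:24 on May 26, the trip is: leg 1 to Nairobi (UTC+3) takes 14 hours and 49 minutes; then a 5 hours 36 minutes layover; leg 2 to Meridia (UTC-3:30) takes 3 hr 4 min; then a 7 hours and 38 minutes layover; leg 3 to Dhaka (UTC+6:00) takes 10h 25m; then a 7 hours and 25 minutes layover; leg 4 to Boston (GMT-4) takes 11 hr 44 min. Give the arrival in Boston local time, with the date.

20:05 on May 28

Convert departure to UTC: 09:24 + 2:00 = 11:24 UTC on May 26.
Add 14 hours and 49 minutes leg 1 → 02:13 UTC (May 27).
Add 5 hours and 36 minutes layover in Nairobi → 07:49 UTC.
Add 3 hours 4 minutes leg 2 → 10:53 UTC.
Add 7 hours and 38 minutes layover in Meridia → 18:31 UTC.
Add 10 hours 25 minutes leg 3 → 04:56 UTC (May 28).
Add 7 hours 25 minutes layover in Dhaka → 12:21 UTC.
Add 11 hours and 44 minutes leg 4 → 00:05 UTC (May 29).
Boston is UTC−4:00, so local arrival = 00:05 − 4:00 = 20:05 on May 28.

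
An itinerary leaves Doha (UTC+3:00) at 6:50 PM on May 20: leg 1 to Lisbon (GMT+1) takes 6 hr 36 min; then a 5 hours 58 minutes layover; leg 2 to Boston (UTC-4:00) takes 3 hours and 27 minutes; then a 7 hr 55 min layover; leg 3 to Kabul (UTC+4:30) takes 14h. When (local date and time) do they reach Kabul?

10:16 AM on May 22

Convert departure to UTC: 6:50 PM − 3:00 = 3:50 PM UTC on May 20.
Add 6 hours 36 minutes leg 1 → 10:26 PM UTC.
Add 5 hours 58 minutes layover in Lisbon → 4:24 AM UTC (May 21).
Add 3 hours 27 minutes leg 2 → 7:51 AM UTC.
Add 7 hours and 55 minutes layover in Boston → 3:46 PM UTC.
Add 14 hours leg 3 → 5:46 AM UTC (May 22).
Kabul is UTC+4:30, so local arrival = 5:46 AM + 4:30 = 10:16 AM on May 22.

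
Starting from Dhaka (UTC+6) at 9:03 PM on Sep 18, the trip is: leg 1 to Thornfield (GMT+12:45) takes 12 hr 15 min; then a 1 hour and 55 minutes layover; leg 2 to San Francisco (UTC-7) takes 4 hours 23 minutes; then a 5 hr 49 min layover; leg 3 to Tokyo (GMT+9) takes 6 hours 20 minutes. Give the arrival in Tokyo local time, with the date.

6:45 AM on Sep 20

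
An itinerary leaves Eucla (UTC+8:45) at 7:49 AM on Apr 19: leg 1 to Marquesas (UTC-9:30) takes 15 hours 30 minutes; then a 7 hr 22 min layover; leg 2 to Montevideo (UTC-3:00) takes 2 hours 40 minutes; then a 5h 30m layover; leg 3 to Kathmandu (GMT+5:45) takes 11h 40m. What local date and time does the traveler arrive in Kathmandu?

Convert departure to UTC: 7:49 AM − 8:45 = 11:04 PM UTC on Apr 18.
Add 15 hours and 30 minutes leg 1 → 2:34 PM UTC (Apr 19).
Add 7 hours 22 minutes layover in Marquesas → 9:56 PM UTC.
Add 2 hours and 40 minutes leg 2 → 12:36 AM UTC (Apr 20).
Add 5 hours and 30 minutes layover in Montevideo → 6:06 AM UTC.
Add 11 hours 40 minutes leg 3 → 5:46 PM UTC.
Kathmandu is UTC+5:45, so local arrival = 5:46 PM + 5:45 = 11:31 PM on Apr 20.

11:31 PM on April 20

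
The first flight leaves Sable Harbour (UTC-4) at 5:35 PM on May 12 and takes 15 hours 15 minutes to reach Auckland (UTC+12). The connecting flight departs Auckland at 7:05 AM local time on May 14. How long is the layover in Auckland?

6 hours 15 minutes

Convert departure to UTC: 5:35 PM + 4:00 = 9:35 PM UTC on May 12.
Add 15 hours and 15 minutes flight time → 12:50 PM UTC (May 13).
Auckland is UTC+12:00, so local arrival = 12:50 PM + 12:00 = 12:50 AM on May 14.
Layover = 7:05 AM − 12:50 AM = 6 hours 15 minutes.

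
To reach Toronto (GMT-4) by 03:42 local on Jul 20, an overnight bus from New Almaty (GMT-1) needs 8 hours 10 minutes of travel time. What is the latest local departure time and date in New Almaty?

22:32 on July 19

Target arrival in UTC: 03:42 + 4:00 = 07:42 on Jul 20.
Subtract 8 hours 10 minutes → departure 23:32 UTC on Jul 19.
New Almaty is UTC−1:00: 23:32 − 1:00 = 22:32 on Jul 19.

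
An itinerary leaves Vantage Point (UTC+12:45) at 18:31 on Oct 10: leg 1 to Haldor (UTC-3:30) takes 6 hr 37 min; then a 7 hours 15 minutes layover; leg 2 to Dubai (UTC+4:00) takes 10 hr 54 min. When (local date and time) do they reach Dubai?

Convert departure to UTC: 18:31 − 12:45 = 05:46 UTC on Oct 10.
Add 6 hours 37 minutes leg 1 → 12:23 UTC.
Add 7 hours and 15 minutes layover in Haldor → 19:38 UTC.
Add 10 hours and 54 minutes leg 2 → 06:32 UTC (Oct 11).
Dubai is UTC+4:00, so local arrival = 06:32 + 4:00 = 10:32 on Oct 11.

10:32 on Oct 11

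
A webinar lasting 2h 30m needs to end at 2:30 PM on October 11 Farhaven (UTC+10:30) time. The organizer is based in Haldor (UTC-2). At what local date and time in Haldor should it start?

Target end time in UTC: 2:30 PM − 10:30 = 4:00 AM on Oct 11.
Subtract 2 hours and 30 minutes → start 1:30 AM UTC on Oct 11.
Haldor is UTC−2:00: 1:30 AM − 2:00 = 11:30 PM on Oct 10.

11:30 PM on Oct 10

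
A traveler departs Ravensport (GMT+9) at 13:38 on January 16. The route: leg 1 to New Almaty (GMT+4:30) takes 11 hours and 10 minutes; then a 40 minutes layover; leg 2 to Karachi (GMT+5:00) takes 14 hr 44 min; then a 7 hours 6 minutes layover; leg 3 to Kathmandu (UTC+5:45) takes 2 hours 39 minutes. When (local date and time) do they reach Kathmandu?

22:42 on January 17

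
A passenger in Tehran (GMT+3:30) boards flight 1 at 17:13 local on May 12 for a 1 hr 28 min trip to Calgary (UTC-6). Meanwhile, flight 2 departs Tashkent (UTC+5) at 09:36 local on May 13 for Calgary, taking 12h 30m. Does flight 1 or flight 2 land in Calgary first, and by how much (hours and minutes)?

the first, by 25 hours 55 minutes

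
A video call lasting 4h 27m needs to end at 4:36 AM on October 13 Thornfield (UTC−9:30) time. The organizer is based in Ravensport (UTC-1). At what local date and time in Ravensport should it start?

Target end time in UTC: 4:36 AM + 9:30 = 2:06 PM on Oct 13.
Subtract 4 hours 27 minutes → start 9:39 AM UTC on Oct 13.
Ravensport is UTC−1:00: 9:39 AM − 1:00 = 8:39 AM on Oct 13.

8:39 AM on Oct 13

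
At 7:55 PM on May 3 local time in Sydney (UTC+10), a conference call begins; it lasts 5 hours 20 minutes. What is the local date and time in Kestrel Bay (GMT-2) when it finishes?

Convert start to UTC: 7:55 PM − 10:00 = 9:55 AM UTC on May 3.
Add 5 hours 20 minutes duration → 3:15 PM UTC.
Kestrel Bay is UTC−2:00, so local end time = 3:15 PM − 2:00 = 1:15 PM on May 3.

1:15 PM on May 3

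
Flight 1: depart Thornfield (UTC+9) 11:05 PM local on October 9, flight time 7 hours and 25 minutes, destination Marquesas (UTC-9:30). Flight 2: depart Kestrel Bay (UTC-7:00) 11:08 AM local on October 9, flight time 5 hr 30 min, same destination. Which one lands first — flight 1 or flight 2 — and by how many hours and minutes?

Flight 1 in UTC: 11:05 PM − 9:00 = 2:05 PM on Oct 9.
+7 hours 25 minutes → arrive 9:30 PM UTC on Oct 9.
Flight 2 in UTC: 11:08 AM + 7:00 = 6:08 PM on Oct 9.
+5 hours and 30 minutes → arrive 11:38 PM UTC on Oct 9.
Flight 1 lands earlier by 2 hours 8 minutes.

the first, by 2 hours 8 minutes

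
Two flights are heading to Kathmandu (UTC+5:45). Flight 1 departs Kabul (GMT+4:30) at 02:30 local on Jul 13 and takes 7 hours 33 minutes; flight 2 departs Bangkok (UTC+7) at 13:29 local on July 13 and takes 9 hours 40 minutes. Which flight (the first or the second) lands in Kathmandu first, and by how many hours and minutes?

Flight 1 in UTC: 02:30 − 4:30 = 22:00 on Jul 12.
+7 hours 33 minutes → arrive 05:33 UTC on Jul 13.
Flight 2 in UTC: 13:29 − 7:00 = 06:29 on Jul 13.
+9 hours 40 minutes → arrive 16:09 UTC on Jul 13.
Flight 1 lands earlier by 10 hours 36 minutes.

the first, by 10 hours 36 minutes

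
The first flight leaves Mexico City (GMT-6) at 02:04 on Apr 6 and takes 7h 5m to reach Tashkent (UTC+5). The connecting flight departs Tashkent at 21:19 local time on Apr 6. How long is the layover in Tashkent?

Convert departure to UTC: 02:04 + 6:00 = 08:04 UTC on Apr 6.
Add 7 hours 5 minutes flight time → 15:09 UTC.
Tashkent is UTC+5:00, so local arrival = 15:09 + 5:00 = 20:09 on Apr 6.
Layover = 21:19 − 20:09 = 1 hour 10 minutes.

1 hour 10 minutes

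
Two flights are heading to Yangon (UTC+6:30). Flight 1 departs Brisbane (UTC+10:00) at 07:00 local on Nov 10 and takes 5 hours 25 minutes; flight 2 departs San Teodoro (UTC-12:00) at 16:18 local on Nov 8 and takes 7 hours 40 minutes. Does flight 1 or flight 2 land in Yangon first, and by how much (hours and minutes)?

Flight 1 in UTC: 07:00 − 10:00 = 21:00 on Nov 9.
+5 hours 25 minutes → arrive 02:25 UTC on Nov 10.
Flight 2 in UTC: 16:18 + 12:00 = 04:18 on Nov 9.
+7 hours 40 minutes → arrive 11:58 UTC on Nov 9.
Flight 2 lands earlier by 14 hours 27 minutes.

the second, by 14 hours 27 minutes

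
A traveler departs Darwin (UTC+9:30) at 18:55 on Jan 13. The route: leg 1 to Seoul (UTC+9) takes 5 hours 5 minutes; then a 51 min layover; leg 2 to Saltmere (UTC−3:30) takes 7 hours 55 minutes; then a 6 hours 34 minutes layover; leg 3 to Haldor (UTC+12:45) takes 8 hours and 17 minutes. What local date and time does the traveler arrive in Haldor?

Convert departure to UTC: 18:55 − 9:30 = 09:25 UTC on Jan 13.
Add 5 hours 5 minutes leg 1 → 14:30 UTC.
Add 51 minutes layover in Seoul → 15:21 UTC.
Add 7 hours 55 minutes leg 2 → 23:16 UTC.
Add 6 hours and 34 minutes layover in Saltmere → 05:50 UTC (Jan 14).
Add 8 hours 17 minutes leg 3 → 14:07 UTC.
Haldor is UTC+12:45, so local arrival = 14:07 + 12:45 = 02:52 on Jan 15.

02:52 on Jan 15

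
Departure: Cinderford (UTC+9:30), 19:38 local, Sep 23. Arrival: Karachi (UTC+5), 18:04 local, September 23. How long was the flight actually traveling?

2 hours 56 minutes

Departure in UTC: 19:38 − 9:30 = 10:08 on Sep 23.
Arrival in UTC: 18:04 − 5:00 = 13:04 on Sep 23.
Elapsed = 13:04 − 10:08 = 2 hours 56 minutes.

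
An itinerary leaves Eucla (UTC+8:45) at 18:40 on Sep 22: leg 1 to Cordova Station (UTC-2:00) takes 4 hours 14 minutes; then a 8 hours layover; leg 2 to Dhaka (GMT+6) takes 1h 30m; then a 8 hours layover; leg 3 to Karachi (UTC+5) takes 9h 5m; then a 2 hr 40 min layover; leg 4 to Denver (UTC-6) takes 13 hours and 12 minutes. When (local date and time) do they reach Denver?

02:36 on September 24

Convert departure to UTC: 18:40 − 8:45 = 09:55 UTC on Sep 22.
Add 4 hours and 14 minutes leg 1 → 14:09 UTC.
Add 8 hours layover in Cordova Station → 22:09 UTC.
Add 1 hour and 30 minutes leg 2 → 23:39 UTC.
Add 8 hours layover in Dhaka → 07:39 UTC (Sep 23).
Add 9 hours 5 minutes leg 3 → 16:44 UTC.
Add 2 hours and 40 minutes layover in Karachi → 19:24 UTC.
Add 13 hours and 12 minutes leg 4 → 08:36 UTC (Sep 24).
Denver is UTC−6:00, so local arrival = 08:36 − 6:00 = 02:36 on Sep 24.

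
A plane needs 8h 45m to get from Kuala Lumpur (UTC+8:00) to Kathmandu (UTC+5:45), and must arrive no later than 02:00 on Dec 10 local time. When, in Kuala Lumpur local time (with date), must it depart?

19:30 on December 9

Target arrival in UTC: 02:00 − 5:45 = 20:15 on Dec 9.
Subtract 8 hours 45 minutes → departure 11:30 UTC on Dec 9.
Kuala Lumpur is UTC+8:00: 11:30 + 8:00 = 19:30 on Dec 9.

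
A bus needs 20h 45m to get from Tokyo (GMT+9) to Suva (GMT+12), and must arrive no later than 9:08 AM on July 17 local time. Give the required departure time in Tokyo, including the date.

9:23 AM on Jul 16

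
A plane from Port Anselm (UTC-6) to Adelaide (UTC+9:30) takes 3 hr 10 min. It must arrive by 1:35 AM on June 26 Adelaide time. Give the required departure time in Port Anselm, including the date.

Target arrival in UTC: 1:35 AM − 9:30 = 4:05 PM on Jun 25.
Subtract 3 hours 10 minutes → departure 12:55 PM UTC on Jun 25.
Port Anselm is UTC−6:00: 12:55 PM − 6:00 = 6:55 AM on Jun 25.

6:55 AM on June 25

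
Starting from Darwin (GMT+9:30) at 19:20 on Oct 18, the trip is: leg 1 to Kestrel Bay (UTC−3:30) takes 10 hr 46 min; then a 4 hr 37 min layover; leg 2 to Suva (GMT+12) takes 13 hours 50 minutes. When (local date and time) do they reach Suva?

Convert departure to UTC: 19:20 − 9:30 = 09:50 UTC on Oct 18.
Add 10 hours and 46 minutes leg 1 → 20:36 UTC.
Add 4 hours and 37 minutes layover in Kestrel Bay → 01:13 UTC (Oct 19).
Add 13 hours 50 minutes leg 2 → 15:03 UTC.
Suva is UTC+12:00, so local arrival = 15:03 + 12:00 = 03:03 on Oct 20.

03:03 on October 20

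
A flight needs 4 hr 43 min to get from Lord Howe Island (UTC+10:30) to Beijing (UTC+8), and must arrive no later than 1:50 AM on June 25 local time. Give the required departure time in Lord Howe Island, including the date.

11:37 PM on June 24

Target arrival in UTC: 1:50 AM − 8:00 = 5:50 PM on Jun 24.
Subtract 4 hours 43 minutes → departure 1:07 PM UTC on Jun 24.
Lord Howe Island is UTC+10:30: 1:07 PM + 10:30 = 11:37 PM on Jun 24.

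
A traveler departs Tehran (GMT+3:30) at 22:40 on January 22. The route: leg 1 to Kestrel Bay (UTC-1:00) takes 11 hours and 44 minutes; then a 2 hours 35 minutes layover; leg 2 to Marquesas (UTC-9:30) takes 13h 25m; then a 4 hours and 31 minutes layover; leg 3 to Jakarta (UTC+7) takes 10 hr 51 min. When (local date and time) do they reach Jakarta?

Convert departure to UTC: 22:40 − 3:30 = 19:10 UTC on Jan 22.
Add 11 hours and 44 minutes leg 1 → 06:54 UTC (Jan 23).
Add 2 hours and 35 minutes layover in Kestrel Bay → 09:29 UTC.
Add 13 hours 25 minutes leg 2 → 22:54 UTC.
Add 4 hours and 31 minutes layover in Marquesas → 03:25 UTC (Jan 24).
Add 10 hours 51 minutes leg 3 → 14:16 UTC.
Jakarta is UTC+7:00, so local arrival = 14:16 + 7:00 = 21:16 on Jan 24.

21:16 on January 24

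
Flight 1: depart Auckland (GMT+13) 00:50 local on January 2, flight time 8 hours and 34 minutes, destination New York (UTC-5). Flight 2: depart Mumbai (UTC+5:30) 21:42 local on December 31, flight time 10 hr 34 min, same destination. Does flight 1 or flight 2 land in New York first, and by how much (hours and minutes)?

the second, by 17 hours 38 minutes

Flight 1 in UTC: 00:50 − 13:00 = 11:50 on Jan 1.
+8 hours 34 minutes → arrive 20:24 UTC on Jan 1.
Flight 2 in UTC: 21:42 − 5:30 = 16:12 on Dec 31.
+10 hours and 34 minutes → arrive 02:46 UTC on Jan 1.
Flight 2 lands earlier by 17 hours 38 minutes.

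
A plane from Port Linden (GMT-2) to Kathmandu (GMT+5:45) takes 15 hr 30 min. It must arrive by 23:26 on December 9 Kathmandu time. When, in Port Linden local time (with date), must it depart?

00:11 on Dec 9

Target arrival in UTC: 23:26 − 5:45 = 17:41 on Dec 9.
Subtract 15 hours 30 minutes → departure 02:11 UTC on Dec 9.
Port Linden is UTC−2:00: 02:11 − 2:00 = 00:11 on Dec 9.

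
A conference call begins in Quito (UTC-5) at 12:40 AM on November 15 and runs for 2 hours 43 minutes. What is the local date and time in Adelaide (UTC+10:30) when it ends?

Convert start to UTC: 12:40 AM + 5:00 = 5:40 AM UTC on Nov 15.
Add 2 hours 43 minutes duration → 8:23 AM UTC.
Adelaide is UTC+10:30, so local end time = 8:23 AM + 10:30 = 6:53 PM on Nov 15.

6:53 PM on Nov 15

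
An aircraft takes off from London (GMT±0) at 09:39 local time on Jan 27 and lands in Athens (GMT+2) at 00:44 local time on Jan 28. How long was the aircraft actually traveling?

13 hours 5 minutes

Departure is already UTC: 09:39 on Jan 27.
Arrival in UTC: 00:44 − 2:00 = 22:44 on Jan 27.
Elapsed = 22:44 − 09:39 = 13 hours 5 minutes.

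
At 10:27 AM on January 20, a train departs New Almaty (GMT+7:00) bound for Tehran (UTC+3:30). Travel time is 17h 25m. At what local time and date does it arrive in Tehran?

12:22 AM on January 21

Convert departure to UTC: 10:27 AM − 7:00 = 3:27 AM UTC on Jan 20.
Add 17 hours and 25 minutes travel time → 8:52 PM UTC.
Tehran is UTC+3:30, so local arrival = 8:52 PM + 3:30 = 12:22 AM on Jan 21.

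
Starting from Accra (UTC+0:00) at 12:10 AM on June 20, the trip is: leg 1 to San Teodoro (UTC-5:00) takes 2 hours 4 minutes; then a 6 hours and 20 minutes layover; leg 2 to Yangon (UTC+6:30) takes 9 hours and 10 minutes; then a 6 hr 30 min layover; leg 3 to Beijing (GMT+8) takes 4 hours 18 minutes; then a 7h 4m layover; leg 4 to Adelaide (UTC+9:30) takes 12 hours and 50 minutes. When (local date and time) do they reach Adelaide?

9:56 AM on Jun 22

Accra is at UTC+0, so departure is already 12:10 AM UTC on Jun 20.
Add 2 hours 4 minutes leg 1 → 2:14 AM UTC.
Add 6 hours 20 minutes layover in San Teodoro → 8:34 AM UTC.
Add 9 hours 10 minutes leg 2 → 5:44 PM UTC.
Add 6 hours and 30 minutes layover in Yangon → 12:14 AM UTC (Jun 21).
Add 4 hours and 18 minutes leg 3 → 4:32 AM UTC.
Add 7 hours and 4 minutes layover in Beijing → 11:36 AM UTC.
Add 12 hours and 50 minutes leg 4 → 12:26 AM UTC (Jun 22).
Adelaide is UTC+9:30, so local arrival = 12:26 AM + 9:30 = 9:56 AM on Jun 22.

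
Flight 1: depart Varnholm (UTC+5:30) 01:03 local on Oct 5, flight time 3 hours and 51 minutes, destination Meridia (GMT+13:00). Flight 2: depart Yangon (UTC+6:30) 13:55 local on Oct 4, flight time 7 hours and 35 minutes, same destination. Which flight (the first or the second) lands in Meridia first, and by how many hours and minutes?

the second, by 8 hours 24 minutes

Flight 1 in UTC: 01:03 − 5:30 = 19:33 on Oct 4.
+3 hours 51 minutes → arrive 23:24 UTC on Oct 4.
Flight 2 in UTC: 13:55 − 6:30 = 07:25 on Oct 4.
+7 hours and 35 minutes → arrive 15:00 UTC on Oct 4.
Flight 2 lands earlier by 8 hours 24 minutes.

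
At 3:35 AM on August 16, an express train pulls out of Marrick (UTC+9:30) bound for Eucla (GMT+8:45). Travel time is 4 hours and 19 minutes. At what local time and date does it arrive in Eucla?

7:09 AM on Aug 16

Convert departure to UTC: 3:35 AM − 9:30 = 6:05 PM UTC on Aug 15.
Add 4 hours and 19 minutes travel time → 10:24 PM UTC.
Eucla is UTC+8:45, so local arrival = 10:24 PM + 8:45 = 7:09 AM on Aug 16.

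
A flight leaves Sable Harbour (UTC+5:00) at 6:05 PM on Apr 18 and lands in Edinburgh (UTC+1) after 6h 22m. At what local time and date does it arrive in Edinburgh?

8:27 PM on April 18

Convert departure to UTC: 6:05 PM − 5:00 = 1:05 PM UTC on Apr 18.
Add 6 hours and 22 minutes travel time → 7:27 PM UTC.
Edinburgh is UTC+1:00, so local arrival = 7:27 PM + 1:00 = 8:27 PM on Apr 18.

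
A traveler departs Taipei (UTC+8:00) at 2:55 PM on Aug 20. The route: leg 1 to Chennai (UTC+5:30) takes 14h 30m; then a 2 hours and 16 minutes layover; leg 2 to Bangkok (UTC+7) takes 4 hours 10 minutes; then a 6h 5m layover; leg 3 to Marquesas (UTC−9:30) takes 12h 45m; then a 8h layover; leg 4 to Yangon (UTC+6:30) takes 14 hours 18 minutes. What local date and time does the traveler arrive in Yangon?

Convert departure to UTC: 2:55 PM − 8:00 = 6:55 AM UTC on Aug 20.
Add 14 hours and 30 minutes leg 1 → 9:25 PM UTC.
Add 2 hours and 16 minutes layover in Chennai → 11:41 PM UTC.
Add 4 hours 10 minutes leg 2 → 3:51 AM UTC (Aug 21).
Add 6 hours and 5 minutes layover in Bangkok → 9:56 AM UTC.
Add 12 hours and 45 minutes leg 3 → 10:41 PM UTC.
Add 8 hours layover in Marquesas → 6:41 AM UTC (Aug 22).
Add 14 hours and 18 minutes leg 4 → 8:59 PM UTC.
Yangon is UTC+6:30, so local arrival = 8:59 PM + 6:30 = 3:29 AM on Aug 23.

3:29 AM on Aug 23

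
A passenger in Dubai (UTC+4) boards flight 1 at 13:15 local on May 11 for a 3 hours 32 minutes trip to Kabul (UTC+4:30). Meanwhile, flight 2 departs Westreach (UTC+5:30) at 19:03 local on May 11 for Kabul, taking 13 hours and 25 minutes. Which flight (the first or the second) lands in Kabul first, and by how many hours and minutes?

Flight 1 in UTC: 13:15 − 4:00 = 09:15 on May 11.
+3 hours and 32 minutes → arrive 12:47 UTC on May 11.
Flight 2 in UTC: 19:03 − 5:30 = 13:33 on May 11.
+13 hours and 25 minutes → arrive 02:58 UTC on May 12.
Flight 1 lands earlier by 14 hours 11 minutes.

the first, by 14 hours 11 minutes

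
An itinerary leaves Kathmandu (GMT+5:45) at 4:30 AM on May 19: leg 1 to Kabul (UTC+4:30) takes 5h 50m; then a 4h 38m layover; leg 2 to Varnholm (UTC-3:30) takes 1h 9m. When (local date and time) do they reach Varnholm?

Convert departure to UTC: 4:30 AM − 5:45 = 10:45 PM UTC on May 18.
Add 5 hours 50 minutes leg 1 → 4:35 AM UTC (May 19).
Add 4 hours and 38 minutes layover in Kabul → 9:13 AM UTC.
Add 1 hour 9 minutes leg 2 → 10:22 AM UTC.
Varnholm is UTC−3:30, so local arrival = 10:22 AM − 3:30 = 6:52 AM on May 19.

6:52 AM on May 19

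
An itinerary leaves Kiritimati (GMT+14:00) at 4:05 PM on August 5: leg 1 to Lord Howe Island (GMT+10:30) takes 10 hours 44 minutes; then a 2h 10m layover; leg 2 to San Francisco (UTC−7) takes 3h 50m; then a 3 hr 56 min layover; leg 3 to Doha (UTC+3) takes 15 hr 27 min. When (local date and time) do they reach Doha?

Convert departure to UTC: 4:05 PM − 14:00 = 2:05 AM UTC on Aug 5.
Add 10 hours and 44 minutes leg 1 → 12:49 PM UTC.
Add 2 hours and 10 minutes layover in Lord Howe Island → 2:59 PM UTC.
Add 3 hours and 50 minutes leg 2 → 6:49 PM UTC.
Add 3 hours 56 minutes layover in San Francisco → 10:45 PM UTC.
Add 15 hours 27 minutes leg 3 → 2:12 PM UTC (Aug 6).
Doha is UTC+3:00, so local arrival = 2:12 PM + 3:00 = 5:12 PM on Aug 6.

5:12 PM on August 6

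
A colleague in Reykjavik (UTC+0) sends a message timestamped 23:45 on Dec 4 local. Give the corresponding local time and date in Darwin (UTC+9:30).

09:15 on Dec 5

Darwin is 9:30 ahead of Reykjavik.
Shift by the zone difference: 23:45 + 9:30 = 09:15 on Dec 5 in Darwin.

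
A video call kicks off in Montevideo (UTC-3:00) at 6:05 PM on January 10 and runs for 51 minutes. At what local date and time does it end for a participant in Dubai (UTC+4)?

Convert start to UTC: 6:05 PM + 3:00 = 9:05 PM UTC on Jan 10.
Add 51 minutes duration → 9:56 PM UTC.
Dubai is UTC+4:00, so local end time = 9:56 PM + 4:00 = 1:56 AM on Jan 11.

1:56 AM on January 11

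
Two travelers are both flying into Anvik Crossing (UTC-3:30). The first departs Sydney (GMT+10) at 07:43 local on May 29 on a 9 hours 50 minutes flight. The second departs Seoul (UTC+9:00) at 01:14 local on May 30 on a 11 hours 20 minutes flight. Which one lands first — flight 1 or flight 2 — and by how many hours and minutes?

Flight 1 in UTC: 07:43 − 10:00 = 21:43 on May 28.
+9 hours 50 minutes → arrive 07:33 UTC on May 29.
Flight 2 in UTC: 01:14 − 9:00 = 16:14 on May 29.
+11 hours and 20 minutes → arrive 03:34 UTC on May 30.
Flight 1 lands earlier by 20 hours 1 minute.

the first, by 20 hours 1 minute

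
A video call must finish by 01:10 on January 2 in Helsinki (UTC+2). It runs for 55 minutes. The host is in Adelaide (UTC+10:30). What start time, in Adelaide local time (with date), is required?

08:45 on January 2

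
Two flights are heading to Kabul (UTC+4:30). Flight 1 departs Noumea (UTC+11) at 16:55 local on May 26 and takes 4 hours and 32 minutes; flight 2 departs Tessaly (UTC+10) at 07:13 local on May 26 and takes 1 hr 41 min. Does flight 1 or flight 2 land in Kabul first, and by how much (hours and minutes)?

the second, by 11 hours 33 minutes

Flight 1 in UTC: 16:55 − 11:00 = 05:55 on May 26.
+4 hours and 32 minutes → arrive 10:27 UTC on May 26.
Flight 2 in UTC: 07:13 − 10:00 = 21:13 on May 25.
+1 hour 41 minutes → arrive 22:54 UTC on May 25.
Flight 2 lands earlier by 11 hours 33 minutes.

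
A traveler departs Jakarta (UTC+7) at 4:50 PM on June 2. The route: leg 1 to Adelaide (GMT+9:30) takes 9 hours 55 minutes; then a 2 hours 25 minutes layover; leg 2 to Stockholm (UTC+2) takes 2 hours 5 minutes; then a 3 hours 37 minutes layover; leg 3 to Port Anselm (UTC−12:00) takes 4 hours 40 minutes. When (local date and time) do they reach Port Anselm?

Convert departure to UTC: 4:50 PM − 7:00 = 9:50 AM UTC on Jun 2.
Add 9 hours and 55 minutes leg 1 → 7:45 PM UTC.
Add 2 hours 25 minutes layover in Adelaide → 10:10 PM UTC.
Add 2 hours 5 minutes leg 2 → 12:15 AM UTC (Jun 3).
Add 3 hours 37 minutes layover in Stockholm → 3:52 AM UTC.
Add 4 hours and 40 minutes leg 3 → 8:32 AM UTC.
Port Anselm is UTC−12:00, so local arrival = 8:32 AM − 12:00 = 8:32 PM on Jun 2.

8:32 PM on June 2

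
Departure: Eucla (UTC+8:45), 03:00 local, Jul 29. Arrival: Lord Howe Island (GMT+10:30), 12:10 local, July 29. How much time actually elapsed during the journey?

Departure in UTC: 03:00 − 8:45 = 18:15 on Jul 28.
Arrival in UTC: 12:10 − 10:30 = 01:40 on Jul 29.
Elapsed = 01:40 − 18:15 (+1 day) = 7 hours 25 minutes.

7 hours 25 minutes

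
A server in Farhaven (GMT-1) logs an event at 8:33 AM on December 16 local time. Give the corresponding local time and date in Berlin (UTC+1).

In UTC: 8:33 AM + 1:00 = 9:33 AM on Dec 16.
Berlin is UTC+1:00: 9:33 AM + 1:00 = 10:33 AM on Dec 16.

10:33 AM on Dec 16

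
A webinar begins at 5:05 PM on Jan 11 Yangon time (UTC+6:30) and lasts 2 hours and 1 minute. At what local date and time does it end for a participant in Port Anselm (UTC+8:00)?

Convert start to UTC: 5:05 PM − 6:30 = 10:35 AM UTC on Jan 11.
Add 2 hours and 1 minute duration → 12:36 PM UTC.
Port Anselm is UTC+8:00, so local end time = 12:36 PM + 8:00 = 8:36 PM on Jan 11.

8:36 PM on January 11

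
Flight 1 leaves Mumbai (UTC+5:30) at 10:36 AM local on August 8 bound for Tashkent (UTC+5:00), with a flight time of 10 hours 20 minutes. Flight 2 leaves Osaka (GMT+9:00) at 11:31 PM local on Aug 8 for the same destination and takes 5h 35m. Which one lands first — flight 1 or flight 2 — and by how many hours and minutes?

the first, by 4 hours 40 minutes

Flight 1 in UTC: 10:36 AM − 5:30 = 5:06 AM on Aug 8.
+10 hours 20 minutes → arrive 3:26 PM UTC on Aug 8.
Flight 2 in UTC: 11:31 PM − 9:00 = 2:31 PM on Aug 8.
+5 hours 35 minutes → arrive 8:06 PM UTC on Aug 8.
Flight 1 lands earlier by 4 hours 40 minutes.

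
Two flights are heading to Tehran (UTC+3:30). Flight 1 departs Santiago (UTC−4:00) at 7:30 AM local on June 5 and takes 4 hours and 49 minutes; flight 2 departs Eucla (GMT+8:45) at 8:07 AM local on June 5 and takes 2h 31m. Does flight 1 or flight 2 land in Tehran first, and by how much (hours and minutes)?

Flight 1 in UTC: 7:30 AM + 4:00 = 11:30 AM on Jun 5.
+4 hours 49 minutes → arrive 4:19 PM UTC on Jun 5.
Flight 2 in UTC: 8:07 AM − 8:45 = 11:22 PM on Jun 4.
+2 hours 31 minutes → arrive 1:53 AM UTC on Jun 5.
Flight 2 lands earlier by 14 hours 26 minutes.

the second, by 14 hours 26 minutes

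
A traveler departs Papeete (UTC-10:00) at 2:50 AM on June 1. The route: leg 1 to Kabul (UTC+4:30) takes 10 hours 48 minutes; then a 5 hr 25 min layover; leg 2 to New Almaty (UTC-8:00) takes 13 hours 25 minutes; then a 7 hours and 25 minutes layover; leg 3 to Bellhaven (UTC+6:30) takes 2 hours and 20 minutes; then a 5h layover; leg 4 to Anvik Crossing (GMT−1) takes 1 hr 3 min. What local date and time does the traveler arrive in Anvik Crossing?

9:16 AM on June 3

Convert departure to UTC: 2:50 AM + 10:00 = 12:50 PM UTC on Jun 1.
Add 10 hours 48 minutes leg 1 → 11:38 PM UTC.
Add 5 hours 25 minutes layover in Kabul → 5:03 AM UTC (Jun 2).
Add 13 hours 25 minutes leg 2 → 6:28 PM UTC.
Add 7 hours and 25 minutes layover in New Almaty → 1:53 AM UTC (Jun 3).
Add 2 hours 20 minutes leg 3 → 4:13 AM UTC.
Add 5 hours layover in Bellhaven → 9:13 AM UTC.
Add 1 hour 3 minutes leg 4 → 10:16 AM UTC.
Anvik Crossing is UTC−1:00, so local arrival = 10:16 AM − 1:00 = 9:16 AM on Jun 3.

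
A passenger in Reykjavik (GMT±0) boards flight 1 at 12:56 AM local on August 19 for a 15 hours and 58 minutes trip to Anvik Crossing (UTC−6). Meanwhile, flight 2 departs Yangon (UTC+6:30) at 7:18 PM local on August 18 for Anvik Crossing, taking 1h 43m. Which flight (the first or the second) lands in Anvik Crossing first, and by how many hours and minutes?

the second, by 26 hours 23 minutes

Flight 1 departs at 12:56 AM UTC (Aug 19).
+15 hours and 58 minutes → arrive 4:54 PM UTC on Aug 19.
Flight 2 in UTC: 7:18 PM − 6:30 = 12:48 PM on Aug 18.
+1 hour and 43 minutes → arrive 2:31 PM UTC on Aug 18.
Flight 2 lands earlier by 26 hours 23 minutes.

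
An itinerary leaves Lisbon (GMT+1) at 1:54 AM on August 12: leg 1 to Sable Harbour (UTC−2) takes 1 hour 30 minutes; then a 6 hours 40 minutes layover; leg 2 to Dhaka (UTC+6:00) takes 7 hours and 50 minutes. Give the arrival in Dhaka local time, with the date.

Convert departure to UTC: 1:54 AM − 1:00 = 12:54 AM UTC on Aug 12.
Add 1 hour and 30 minutes leg 1 → 2:24 AM UTC.
Add 6 hours 40 minutes layover in Sable Harbour → 9:04 AM UTC.
Add 7 hours and 50 minutes leg 2 → 4:54 PM UTC.
Dhaka is UTC+6:00, so local arrival = 4:54 PM + 6:00 = 10:54 PM on Aug 12.

10:54 PM on August 12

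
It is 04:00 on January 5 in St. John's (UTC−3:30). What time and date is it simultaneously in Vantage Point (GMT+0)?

Vantage Point is 3:30 ahead of St. John's.
Shift by the zone difference: 04:00 + 3:30 = 07:30 on Jan 5 in Vantage Point.

07:30 on January 5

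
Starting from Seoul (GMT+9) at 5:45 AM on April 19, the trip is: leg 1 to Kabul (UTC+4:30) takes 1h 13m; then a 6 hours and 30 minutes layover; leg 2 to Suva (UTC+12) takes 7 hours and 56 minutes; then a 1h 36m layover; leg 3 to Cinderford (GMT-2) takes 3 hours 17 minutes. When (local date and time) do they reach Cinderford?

Convert departure to UTC: 5:45 AM − 9:00 = 8:45 PM UTC on Apr 18.
Add 1 hour 13 minutes leg 1 → 9:58 PM UTC.
Add 6 hours and 30 minutes layover in Kabul → 4:28 AM UTC (Apr 19).
Add 7 hours and 56 minutes leg 2 → 12:24 PM UTC.
Add 1 hour and 36 minutes layover in Suva → 2:00 PM UTC.
Add 3 hours 17 minutes leg 3 → 5:17 PM UTC.
Cinderford is UTC−2:00, so local arrival = 5:17 PM − 2:00 = 3:17 PM on Apr 19.

3:17 PM on April 19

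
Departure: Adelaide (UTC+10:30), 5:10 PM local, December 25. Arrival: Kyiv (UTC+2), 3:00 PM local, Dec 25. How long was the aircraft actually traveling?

6 hours 20 minutes

Departure in UTC: 5:10 PM − 10:30 = 6:40 AM on Dec 25.
Arrival in UTC: 3:00 PM − 2:00 = 1:00 PM on Dec 25.
Elapsed = 1:00 PM − 6:40 AM = 6 hours 20 minutes.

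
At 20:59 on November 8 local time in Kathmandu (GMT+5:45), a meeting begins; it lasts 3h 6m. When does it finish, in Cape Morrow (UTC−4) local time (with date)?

Cape Morrow is 9:45 behind Kathmandu.
After 3 hours 6 minutes it is 00:05 (Nov 9) in Kathmandu.
Shift by the zone difference: 00:05 − 9:45 = 14:20 on Nov 8 in Cape Morrow.

14:20 on November 8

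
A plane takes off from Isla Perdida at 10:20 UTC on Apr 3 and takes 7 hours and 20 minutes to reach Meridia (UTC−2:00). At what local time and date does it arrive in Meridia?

15:40 on April 3

Departure is given in UTC: 10:20 on Apr 3.
Add 7 hours 20 minutes → 17:40 UTC.
Meridia is UTC−2:00: 17:40 − 2:00 = 15:40 on Apr 3.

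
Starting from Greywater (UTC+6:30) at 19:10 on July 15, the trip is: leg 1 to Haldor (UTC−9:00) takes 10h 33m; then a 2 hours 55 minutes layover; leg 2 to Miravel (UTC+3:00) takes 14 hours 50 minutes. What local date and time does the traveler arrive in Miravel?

19:58 on July 16

Convert departure to UTC: 19:10 − 6:30 = 12:40 UTC on Jul 15.
Add 10 hours 33 minutes leg 1 → 23:13 UTC.
Add 2 hours and 55 minutes layover in Haldor → 02:08 UTC (Jul 16).
Add 14 hours 50 minutes leg 2 → 16:58 UTC.
Miravel is UTC+3:00, so local arrival = 16:58 + 3:00 = 19:58 on Jul 16.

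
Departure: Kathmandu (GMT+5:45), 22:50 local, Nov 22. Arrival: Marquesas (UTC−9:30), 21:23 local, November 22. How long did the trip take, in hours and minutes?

13 hours 48 minutes

Departure in UTC: 22:50 − 5:45 = 17:05 on Nov 22.
Arrival in UTC: 21:23 + 9:30 = 06:53 on Nov 23.
Elapsed = 06:53 − 17:05 (+1 day) = 13 hours 48 minutes.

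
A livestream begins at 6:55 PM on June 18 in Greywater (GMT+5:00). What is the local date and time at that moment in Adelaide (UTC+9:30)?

11:25 PM on June 18

In UTC: 6:55 PM − 5:00 = 1:55 PM on Jun 18.
Adelaide is UTC+9:30: 1:55 PM + 9:30 = 11:25 PM on Jun 18.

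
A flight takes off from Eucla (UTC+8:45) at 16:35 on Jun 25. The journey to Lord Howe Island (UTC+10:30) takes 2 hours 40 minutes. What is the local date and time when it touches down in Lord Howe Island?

21:00 on June 25

Lord Howe Island is 1:45 ahead of Eucla.
After 2 hours 40 minutes it is 19:15 in Eucla.
Shift by the zone difference: 19:15 + 1:45 = 21:00 on Jun 25 in Lord Howe Island.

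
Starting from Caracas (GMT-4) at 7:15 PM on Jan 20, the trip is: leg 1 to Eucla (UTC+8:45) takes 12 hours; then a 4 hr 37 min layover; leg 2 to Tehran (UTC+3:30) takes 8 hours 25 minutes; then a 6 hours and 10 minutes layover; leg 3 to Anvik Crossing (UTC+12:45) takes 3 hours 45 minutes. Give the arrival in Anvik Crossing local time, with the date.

10:57 PM on January 22

Convert departure to UTC: 7:15 PM + 4:00 = 11:15 PM UTC on Jan 20.
Add 12 hours leg 1 → 11:15 AM UTC (Jan 21).
Add 4 hours and 37 minutes layover in Eucla → 3:52 PM UTC.
Add 8 hours and 25 minutes leg 2 → 12:17 AM UTC (Jan 22).
Add 6 hours and 10 minutes layover in Tehran → 6:27 AM UTC.
Add 3 hours and 45 minutes leg 3 → 10:12 AM UTC.
Anvik Crossing is UTC+12:45, so local arrival = 10:12 AM + 12:45 = 10:57 PM on Jan 22.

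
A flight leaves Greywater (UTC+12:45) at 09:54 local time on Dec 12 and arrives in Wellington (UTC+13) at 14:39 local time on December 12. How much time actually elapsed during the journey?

Wellington is 0:15 ahead of Greywater.
Clock-face elapsed time (ignoring zones) is 4 hours 45 minutes.
Actual elapsed = 4 hours 45 minutes − 0:15 = 4 hours 30 minutes.

4 hours 30 minutes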